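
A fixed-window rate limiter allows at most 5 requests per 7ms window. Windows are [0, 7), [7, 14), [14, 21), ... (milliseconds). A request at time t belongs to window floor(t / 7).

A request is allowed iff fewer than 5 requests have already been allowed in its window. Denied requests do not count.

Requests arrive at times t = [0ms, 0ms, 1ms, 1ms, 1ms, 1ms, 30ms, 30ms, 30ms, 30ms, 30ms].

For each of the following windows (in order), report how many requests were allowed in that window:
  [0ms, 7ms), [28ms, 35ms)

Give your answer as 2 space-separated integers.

Processing requests:
  req#1 t=0ms (window 0): ALLOW
  req#2 t=0ms (window 0): ALLOW
  req#3 t=1ms (window 0): ALLOW
  req#4 t=1ms (window 0): ALLOW
  req#5 t=1ms (window 0): ALLOW
  req#6 t=1ms (window 0): DENY
  req#7 t=30ms (window 4): ALLOW
  req#8 t=30ms (window 4): ALLOW
  req#9 t=30ms (window 4): ALLOW
  req#10 t=30ms (window 4): ALLOW
  req#11 t=30ms (window 4): ALLOW

Allowed counts by window: 5 5

Answer: 5 5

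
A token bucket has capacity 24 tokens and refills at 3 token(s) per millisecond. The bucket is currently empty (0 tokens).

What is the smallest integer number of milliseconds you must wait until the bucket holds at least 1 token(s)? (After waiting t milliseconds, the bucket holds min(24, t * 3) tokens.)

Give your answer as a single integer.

Need t * 3 >= 1, so t >= 1/3.
Smallest integer t = ceil(1/3) = 1.

Answer: 1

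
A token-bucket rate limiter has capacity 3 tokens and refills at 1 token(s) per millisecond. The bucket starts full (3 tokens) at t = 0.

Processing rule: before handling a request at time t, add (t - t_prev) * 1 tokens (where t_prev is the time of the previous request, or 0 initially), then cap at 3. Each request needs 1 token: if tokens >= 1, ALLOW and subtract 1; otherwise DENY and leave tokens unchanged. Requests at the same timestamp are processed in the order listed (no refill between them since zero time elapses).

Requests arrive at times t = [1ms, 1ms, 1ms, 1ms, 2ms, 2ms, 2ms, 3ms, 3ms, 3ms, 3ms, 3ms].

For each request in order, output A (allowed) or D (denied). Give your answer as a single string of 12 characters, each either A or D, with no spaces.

Answer: AAADADDADDDD

Derivation:
Simulating step by step:
  req#1 t=1ms: ALLOW
  req#2 t=1ms: ALLOW
  req#3 t=1ms: ALLOW
  req#4 t=1ms: DENY
  req#5 t=2ms: ALLOW
  req#6 t=2ms: DENY
  req#7 t=2ms: DENY
  req#8 t=3ms: ALLOW
  req#9 t=3ms: DENY
  req#10 t=3ms: DENY
  req#11 t=3ms: DENY
  req#12 t=3ms: DENY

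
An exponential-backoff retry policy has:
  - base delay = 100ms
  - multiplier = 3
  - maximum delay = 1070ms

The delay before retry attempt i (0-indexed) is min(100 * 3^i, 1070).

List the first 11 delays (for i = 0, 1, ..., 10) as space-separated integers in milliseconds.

Answer: 100 300 900 1070 1070 1070 1070 1070 1070 1070 1070

Derivation:
Computing each delay:
  i=0: min(100*3^0, 1070) = 100
  i=1: min(100*3^1, 1070) = 300
  i=2: min(100*3^2, 1070) = 900
  i=3: min(100*3^3, 1070) = 1070
  i=4: min(100*3^4, 1070) = 1070
  i=5: min(100*3^5, 1070) = 1070
  i=6: min(100*3^6, 1070) = 1070
  i=7: min(100*3^7, 1070) = 1070
  i=8: min(100*3^8, 1070) = 1070
  i=9: min(100*3^9, 1070) = 1070
  i=10: min(100*3^10, 1070) = 1070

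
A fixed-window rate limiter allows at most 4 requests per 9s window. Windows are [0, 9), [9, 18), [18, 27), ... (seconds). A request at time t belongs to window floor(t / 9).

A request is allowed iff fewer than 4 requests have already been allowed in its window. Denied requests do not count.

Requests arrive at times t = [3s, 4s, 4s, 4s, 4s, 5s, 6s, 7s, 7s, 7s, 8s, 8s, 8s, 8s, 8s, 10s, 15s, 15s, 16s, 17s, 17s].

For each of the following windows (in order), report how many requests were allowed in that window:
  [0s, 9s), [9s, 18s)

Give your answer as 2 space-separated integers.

Answer: 4 4

Derivation:
Processing requests:
  req#1 t=3s (window 0): ALLOW
  req#2 t=4s (window 0): ALLOW
  req#3 t=4s (window 0): ALLOW
  req#4 t=4s (window 0): ALLOW
  req#5 t=4s (window 0): DENY
  req#6 t=5s (window 0): DENY
  req#7 t=6s (window 0): DENY
  req#8 t=7s (window 0): DENY
  req#9 t=7s (window 0): DENY
  req#10 t=7s (window 0): DENY
  req#11 t=8s (window 0): DENY
  req#12 t=8s (window 0): DENY
  req#13 t=8s (window 0): DENY
  req#14 t=8s (window 0): DENY
  req#15 t=8s (window 0): DENY
  req#16 t=10s (window 1): ALLOW
  req#17 t=15s (window 1): ALLOW
  req#18 t=15s (window 1): ALLOW
  req#19 t=16s (window 1): ALLOW
  req#20 t=17s (window 1): DENY
  req#21 t=17s (window 1): DENY

Allowed counts by window: 4 4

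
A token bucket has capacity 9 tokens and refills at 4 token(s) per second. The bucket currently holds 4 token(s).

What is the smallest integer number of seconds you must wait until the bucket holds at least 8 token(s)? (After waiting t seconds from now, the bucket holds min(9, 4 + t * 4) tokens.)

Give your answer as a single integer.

Need 4 + t * 4 >= 8, so t >= 4/4.
Smallest integer t = ceil(4/4) = 1.

Answer: 1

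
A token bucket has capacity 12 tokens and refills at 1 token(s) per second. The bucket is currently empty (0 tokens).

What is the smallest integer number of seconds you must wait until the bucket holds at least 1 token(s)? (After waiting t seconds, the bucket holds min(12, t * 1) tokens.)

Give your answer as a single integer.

Need t * 1 >= 1, so t >= 1/1.
Smallest integer t = ceil(1/1) = 1.

Answer: 1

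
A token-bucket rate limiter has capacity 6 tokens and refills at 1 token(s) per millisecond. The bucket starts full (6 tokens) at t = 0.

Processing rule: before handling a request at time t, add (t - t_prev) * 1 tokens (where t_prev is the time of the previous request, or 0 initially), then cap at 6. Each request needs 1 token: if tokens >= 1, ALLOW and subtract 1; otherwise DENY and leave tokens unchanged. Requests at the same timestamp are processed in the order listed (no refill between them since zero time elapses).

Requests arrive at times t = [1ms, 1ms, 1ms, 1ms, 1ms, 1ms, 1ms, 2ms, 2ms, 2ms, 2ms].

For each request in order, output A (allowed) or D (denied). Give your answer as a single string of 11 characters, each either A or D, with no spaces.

Simulating step by step:
  req#1 t=1ms: ALLOW
  req#2 t=1ms: ALLOW
  req#3 t=1ms: ALLOW
  req#4 t=1ms: ALLOW
  req#5 t=1ms: ALLOW
  req#6 t=1ms: ALLOW
  req#7 t=1ms: DENY
  req#8 t=2ms: ALLOW
  req#9 t=2ms: DENY
  req#10 t=2ms: DENY
  req#11 t=2ms: DENY

Answer: AAAAAADADDD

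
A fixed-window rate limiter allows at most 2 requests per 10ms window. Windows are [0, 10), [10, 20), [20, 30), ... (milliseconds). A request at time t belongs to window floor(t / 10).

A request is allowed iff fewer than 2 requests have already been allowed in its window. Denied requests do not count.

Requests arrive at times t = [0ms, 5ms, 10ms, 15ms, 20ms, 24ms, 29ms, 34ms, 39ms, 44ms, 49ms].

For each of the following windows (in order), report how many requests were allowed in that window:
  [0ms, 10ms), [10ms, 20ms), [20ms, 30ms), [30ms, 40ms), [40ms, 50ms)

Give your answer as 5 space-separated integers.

Processing requests:
  req#1 t=0ms (window 0): ALLOW
  req#2 t=5ms (window 0): ALLOW
  req#3 t=10ms (window 1): ALLOW
  req#4 t=15ms (window 1): ALLOW
  req#5 t=20ms (window 2): ALLOW
  req#6 t=24ms (window 2): ALLOW
  req#7 t=29ms (window 2): DENY
  req#8 t=34ms (window 3): ALLOW
  req#9 t=39ms (window 3): ALLOW
  req#10 t=44ms (window 4): ALLOW
  req#11 t=49ms (window 4): ALLOW

Allowed counts by window: 2 2 2 2 2

Answer: 2 2 2 2 2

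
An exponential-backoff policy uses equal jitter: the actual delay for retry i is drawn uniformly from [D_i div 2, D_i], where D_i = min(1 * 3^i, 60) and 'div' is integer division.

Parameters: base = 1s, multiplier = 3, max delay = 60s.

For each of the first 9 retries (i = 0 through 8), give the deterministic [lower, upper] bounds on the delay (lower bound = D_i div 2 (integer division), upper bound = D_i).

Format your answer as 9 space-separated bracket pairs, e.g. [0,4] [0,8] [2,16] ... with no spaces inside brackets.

Answer: [0,1] [1,3] [4,9] [13,27] [30,60] [30,60] [30,60] [30,60] [30,60]

Derivation:
Computing bounds per retry:
  i=0: D_i=min(1*3^0,60)=1, bounds=[0,1]
  i=1: D_i=min(1*3^1,60)=3, bounds=[1,3]
  i=2: D_i=min(1*3^2,60)=9, bounds=[4,9]
  i=3: D_i=min(1*3^3,60)=27, bounds=[13,27]
  i=4: D_i=min(1*3^4,60)=60, bounds=[30,60]
  i=5: D_i=min(1*3^5,60)=60, bounds=[30,60]
  i=6: D_i=min(1*3^6,60)=60, bounds=[30,60]
  i=7: D_i=min(1*3^7,60)=60, bounds=[30,60]
  i=8: D_i=min(1*3^8,60)=60, bounds=[30,60]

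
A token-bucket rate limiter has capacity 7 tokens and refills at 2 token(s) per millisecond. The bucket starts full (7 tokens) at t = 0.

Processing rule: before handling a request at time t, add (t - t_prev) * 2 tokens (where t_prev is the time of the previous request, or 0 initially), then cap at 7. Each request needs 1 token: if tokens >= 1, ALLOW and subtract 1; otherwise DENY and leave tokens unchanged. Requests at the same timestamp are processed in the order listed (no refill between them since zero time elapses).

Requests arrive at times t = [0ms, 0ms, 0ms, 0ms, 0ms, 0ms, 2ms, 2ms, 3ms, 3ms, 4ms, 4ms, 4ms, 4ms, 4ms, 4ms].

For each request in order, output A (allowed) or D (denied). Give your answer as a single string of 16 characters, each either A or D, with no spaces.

Simulating step by step:
  req#1 t=0ms: ALLOW
  req#2 t=0ms: ALLOW
  req#3 t=0ms: ALLOW
  req#4 t=0ms: ALLOW
  req#5 t=0ms: ALLOW
  req#6 t=0ms: ALLOW
  req#7 t=2ms: ALLOW
  req#8 t=2ms: ALLOW
  req#9 t=3ms: ALLOW
  req#10 t=3ms: ALLOW
  req#11 t=4ms: ALLOW
  req#12 t=4ms: ALLOW
  req#13 t=4ms: ALLOW
  req#14 t=4ms: ALLOW
  req#15 t=4ms: ALLOW
  req#16 t=4ms: DENY

Answer: AAAAAAAAAAAAAAAD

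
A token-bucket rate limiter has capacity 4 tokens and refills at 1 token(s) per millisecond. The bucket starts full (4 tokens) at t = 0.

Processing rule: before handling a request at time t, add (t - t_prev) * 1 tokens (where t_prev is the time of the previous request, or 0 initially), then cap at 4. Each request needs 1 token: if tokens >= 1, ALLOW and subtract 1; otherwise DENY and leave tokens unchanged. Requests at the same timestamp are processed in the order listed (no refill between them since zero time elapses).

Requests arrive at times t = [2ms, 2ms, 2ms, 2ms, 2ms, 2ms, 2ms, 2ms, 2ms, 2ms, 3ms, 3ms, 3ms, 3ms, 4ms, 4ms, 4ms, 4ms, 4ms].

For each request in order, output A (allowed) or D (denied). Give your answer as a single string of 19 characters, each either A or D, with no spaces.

Answer: AAAADDDDDDADDDADDDD

Derivation:
Simulating step by step:
  req#1 t=2ms: ALLOW
  req#2 t=2ms: ALLOW
  req#3 t=2ms: ALLOW
  req#4 t=2ms: ALLOW
  req#5 t=2ms: DENY
  req#6 t=2ms: DENY
  req#7 t=2ms: DENY
  req#8 t=2ms: DENY
  req#9 t=2ms: DENY
  req#10 t=2ms: DENY
  req#11 t=3ms: ALLOW
  req#12 t=3ms: DENY
  req#13 t=3ms: DENY
  req#14 t=3ms: DENY
  req#15 t=4ms: ALLOW
  req#16 t=4ms: DENY
  req#17 t=4ms: DENY
  req#18 t=4ms: DENY
  req#19 t=4ms: DENY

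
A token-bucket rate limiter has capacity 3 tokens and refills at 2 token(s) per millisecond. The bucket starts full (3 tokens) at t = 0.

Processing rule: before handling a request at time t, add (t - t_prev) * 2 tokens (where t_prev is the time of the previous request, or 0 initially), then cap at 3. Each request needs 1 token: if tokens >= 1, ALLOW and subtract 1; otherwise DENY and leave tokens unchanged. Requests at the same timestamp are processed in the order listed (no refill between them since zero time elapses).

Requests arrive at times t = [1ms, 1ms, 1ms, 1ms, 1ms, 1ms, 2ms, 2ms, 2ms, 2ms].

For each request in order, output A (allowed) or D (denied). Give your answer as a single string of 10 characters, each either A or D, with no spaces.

Answer: AAADDDAADD

Derivation:
Simulating step by step:
  req#1 t=1ms: ALLOW
  req#2 t=1ms: ALLOW
  req#3 t=1ms: ALLOW
  req#4 t=1ms: DENY
  req#5 t=1ms: DENY
  req#6 t=1ms: DENY
  req#7 t=2ms: ALLOW
  req#8 t=2ms: ALLOW
  req#9 t=2ms: DENY
  req#10 t=2ms: DENY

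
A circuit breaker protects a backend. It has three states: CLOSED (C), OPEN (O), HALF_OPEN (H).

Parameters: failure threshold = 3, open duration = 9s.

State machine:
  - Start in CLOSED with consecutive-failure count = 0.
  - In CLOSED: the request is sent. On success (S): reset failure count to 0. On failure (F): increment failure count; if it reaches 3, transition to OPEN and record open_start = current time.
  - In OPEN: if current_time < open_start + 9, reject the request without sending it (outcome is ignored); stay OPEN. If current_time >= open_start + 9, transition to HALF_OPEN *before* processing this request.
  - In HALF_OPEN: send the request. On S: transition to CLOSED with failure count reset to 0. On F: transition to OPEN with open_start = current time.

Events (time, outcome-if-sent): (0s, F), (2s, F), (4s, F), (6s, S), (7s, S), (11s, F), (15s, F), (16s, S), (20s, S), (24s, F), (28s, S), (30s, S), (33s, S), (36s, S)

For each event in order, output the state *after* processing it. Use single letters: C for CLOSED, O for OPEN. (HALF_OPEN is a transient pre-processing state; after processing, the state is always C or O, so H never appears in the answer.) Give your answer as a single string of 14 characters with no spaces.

Answer: CCOOOOOOOOOOCC

Derivation:
State after each event:
  event#1 t=0s outcome=F: state=CLOSED
  event#2 t=2s outcome=F: state=CLOSED
  event#3 t=4s outcome=F: state=OPEN
  event#4 t=6s outcome=S: state=OPEN
  event#5 t=7s outcome=S: state=OPEN
  event#6 t=11s outcome=F: state=OPEN
  event#7 t=15s outcome=F: state=OPEN
  event#8 t=16s outcome=S: state=OPEN
  event#9 t=20s outcome=S: state=OPEN
  event#10 t=24s outcome=F: state=OPEN
  event#11 t=28s outcome=S: state=OPEN
  event#12 t=30s outcome=S: state=OPEN
  event#13 t=33s outcome=S: state=CLOSED
  event#14 t=36s outcome=S: state=CLOSED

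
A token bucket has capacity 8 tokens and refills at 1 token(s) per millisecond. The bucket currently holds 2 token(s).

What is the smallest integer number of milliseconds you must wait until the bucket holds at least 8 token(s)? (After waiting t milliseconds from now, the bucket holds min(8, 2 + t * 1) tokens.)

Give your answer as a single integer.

Need 2 + t * 1 >= 8, so t >= 6/1.
Smallest integer t = ceil(6/1) = 6.

Answer: 6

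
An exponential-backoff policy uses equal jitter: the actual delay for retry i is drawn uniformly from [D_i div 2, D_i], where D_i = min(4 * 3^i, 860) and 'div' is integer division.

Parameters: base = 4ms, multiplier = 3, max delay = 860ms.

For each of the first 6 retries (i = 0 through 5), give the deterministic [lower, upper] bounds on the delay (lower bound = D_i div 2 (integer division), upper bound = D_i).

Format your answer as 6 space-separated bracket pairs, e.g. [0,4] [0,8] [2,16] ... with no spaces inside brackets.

Computing bounds per retry:
  i=0: D_i=min(4*3^0,860)=4, bounds=[2,4]
  i=1: D_i=min(4*3^1,860)=12, bounds=[6,12]
  i=2: D_i=min(4*3^2,860)=36, bounds=[18,36]
  i=3: D_i=min(4*3^3,860)=108, bounds=[54,108]
  i=4: D_i=min(4*3^4,860)=324, bounds=[162,324]
  i=5: D_i=min(4*3^5,860)=860, bounds=[430,860]

Answer: [2,4] [6,12] [18,36] [54,108] [162,324] [430,860]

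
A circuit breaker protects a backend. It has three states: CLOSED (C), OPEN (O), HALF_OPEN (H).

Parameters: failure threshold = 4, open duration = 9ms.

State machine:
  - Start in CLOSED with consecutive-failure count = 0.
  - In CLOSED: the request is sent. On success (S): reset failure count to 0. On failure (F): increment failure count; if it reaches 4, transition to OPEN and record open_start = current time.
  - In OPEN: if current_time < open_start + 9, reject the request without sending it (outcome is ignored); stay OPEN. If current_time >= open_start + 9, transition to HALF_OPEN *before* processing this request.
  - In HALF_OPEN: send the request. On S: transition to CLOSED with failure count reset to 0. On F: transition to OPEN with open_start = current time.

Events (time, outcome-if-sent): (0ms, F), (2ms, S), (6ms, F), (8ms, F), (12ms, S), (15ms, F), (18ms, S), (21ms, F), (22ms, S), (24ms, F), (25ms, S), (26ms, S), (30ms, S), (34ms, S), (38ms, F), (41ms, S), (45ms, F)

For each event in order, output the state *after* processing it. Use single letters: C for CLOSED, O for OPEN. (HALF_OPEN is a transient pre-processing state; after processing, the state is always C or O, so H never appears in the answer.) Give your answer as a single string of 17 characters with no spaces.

Answer: CCCCCCCCCCCCCCCCC

Derivation:
State after each event:
  event#1 t=0ms outcome=F: state=CLOSED
  event#2 t=2ms outcome=S: state=CLOSED
  event#3 t=6ms outcome=F: state=CLOSED
  event#4 t=8ms outcome=F: state=CLOSED
  event#5 t=12ms outcome=S: state=CLOSED
  event#6 t=15ms outcome=F: state=CLOSED
  event#7 t=18ms outcome=S: state=CLOSED
  event#8 t=21ms outcome=F: state=CLOSED
  event#9 t=22ms outcome=S: state=CLOSED
  event#10 t=24ms outcome=F: state=CLOSED
  event#11 t=25ms outcome=S: state=CLOSED
  event#12 t=26ms outcome=S: state=CLOSED
  event#13 t=30ms outcome=S: state=CLOSED
  event#14 t=34ms outcome=S: state=CLOSED
  event#15 t=38ms outcome=F: state=CLOSED
  event#16 t=41ms outcome=S: state=CLOSED
  event#17 t=45ms outcome=F: state=CLOSED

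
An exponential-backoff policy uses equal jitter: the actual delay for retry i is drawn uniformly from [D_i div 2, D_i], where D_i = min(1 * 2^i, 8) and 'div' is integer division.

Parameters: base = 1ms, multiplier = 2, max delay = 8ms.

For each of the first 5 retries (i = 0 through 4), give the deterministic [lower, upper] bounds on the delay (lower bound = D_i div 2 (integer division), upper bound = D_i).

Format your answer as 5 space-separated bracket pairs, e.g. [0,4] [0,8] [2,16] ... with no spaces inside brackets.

Answer: [0,1] [1,2] [2,4] [4,8] [4,8]

Derivation:
Computing bounds per retry:
  i=0: D_i=min(1*2^0,8)=1, bounds=[0,1]
  i=1: D_i=min(1*2^1,8)=2, bounds=[1,2]
  i=2: D_i=min(1*2^2,8)=4, bounds=[2,4]
  i=3: D_i=min(1*2^3,8)=8, bounds=[4,8]
  i=4: D_i=min(1*2^4,8)=8, bounds=[4,8]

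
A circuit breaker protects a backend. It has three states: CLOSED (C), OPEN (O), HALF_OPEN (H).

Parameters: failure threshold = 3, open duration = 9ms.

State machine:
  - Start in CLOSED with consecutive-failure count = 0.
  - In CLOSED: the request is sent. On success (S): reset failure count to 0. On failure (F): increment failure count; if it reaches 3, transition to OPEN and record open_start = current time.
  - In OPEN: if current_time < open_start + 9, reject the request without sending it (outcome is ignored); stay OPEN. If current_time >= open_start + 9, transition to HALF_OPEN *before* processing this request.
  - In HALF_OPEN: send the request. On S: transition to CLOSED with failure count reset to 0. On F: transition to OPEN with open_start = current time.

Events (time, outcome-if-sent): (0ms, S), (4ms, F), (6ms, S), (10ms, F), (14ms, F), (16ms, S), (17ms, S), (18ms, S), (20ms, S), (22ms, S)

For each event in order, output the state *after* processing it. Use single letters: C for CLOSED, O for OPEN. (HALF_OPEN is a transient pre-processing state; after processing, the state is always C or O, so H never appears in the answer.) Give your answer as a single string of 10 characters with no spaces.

State after each event:
  event#1 t=0ms outcome=S: state=CLOSED
  event#2 t=4ms outcome=F: state=CLOSED
  event#3 t=6ms outcome=S: state=CLOSED
  event#4 t=10ms outcome=F: state=CLOSED
  event#5 t=14ms outcome=F: state=CLOSED
  event#6 t=16ms outcome=S: state=CLOSED
  event#7 t=17ms outcome=S: state=CLOSED
  event#8 t=18ms outcome=S: state=CLOSED
  event#9 t=20ms outcome=S: state=CLOSED
  event#10 t=22ms outcome=S: state=CLOSED

Answer: CCCCCCCCCC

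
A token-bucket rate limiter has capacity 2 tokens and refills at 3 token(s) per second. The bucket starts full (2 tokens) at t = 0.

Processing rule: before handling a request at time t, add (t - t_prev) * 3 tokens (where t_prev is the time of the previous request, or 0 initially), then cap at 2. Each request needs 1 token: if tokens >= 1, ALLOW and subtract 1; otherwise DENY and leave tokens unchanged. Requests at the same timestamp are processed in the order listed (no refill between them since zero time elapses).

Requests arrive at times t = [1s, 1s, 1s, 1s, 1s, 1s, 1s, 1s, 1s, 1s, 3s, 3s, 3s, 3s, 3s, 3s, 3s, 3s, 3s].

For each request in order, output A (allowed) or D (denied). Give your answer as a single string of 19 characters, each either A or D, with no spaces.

Answer: AADDDDDDDDAADDDDDDD

Derivation:
Simulating step by step:
  req#1 t=1s: ALLOW
  req#2 t=1s: ALLOW
  req#3 t=1s: DENY
  req#4 t=1s: DENY
  req#5 t=1s: DENY
  req#6 t=1s: DENY
  req#7 t=1s: DENY
  req#8 t=1s: DENY
  req#9 t=1s: DENY
  req#10 t=1s: DENY
  req#11 t=3s: ALLOW
  req#12 t=3s: ALLOW
  req#13 t=3s: DENY
  req#14 t=3s: DENY
  req#15 t=3s: DENY
  req#16 t=3s: DENY
  req#17 t=3s: DENY
  req#18 t=3s: DENY
  req#19 t=3s: DENY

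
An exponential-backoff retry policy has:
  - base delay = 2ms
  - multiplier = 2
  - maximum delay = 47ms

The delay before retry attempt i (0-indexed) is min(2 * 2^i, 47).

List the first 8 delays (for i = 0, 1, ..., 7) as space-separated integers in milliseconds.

Computing each delay:
  i=0: min(2*2^0, 47) = 2
  i=1: min(2*2^1, 47) = 4
  i=2: min(2*2^2, 47) = 8
  i=3: min(2*2^3, 47) = 16
  i=4: min(2*2^4, 47) = 32
  i=5: min(2*2^5, 47) = 47
  i=6: min(2*2^6, 47) = 47
  i=7: min(2*2^7, 47) = 47

Answer: 2 4 8 16 32 47 47 47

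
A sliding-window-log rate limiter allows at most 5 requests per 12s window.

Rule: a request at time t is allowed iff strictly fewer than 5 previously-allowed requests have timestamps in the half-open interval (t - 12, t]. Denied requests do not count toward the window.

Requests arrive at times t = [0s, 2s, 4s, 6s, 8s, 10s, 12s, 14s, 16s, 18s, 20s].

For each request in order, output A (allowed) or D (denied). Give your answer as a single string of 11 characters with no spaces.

Answer: AAAAADAAAAA

Derivation:
Tracking allowed requests in the window:
  req#1 t=0s: ALLOW
  req#2 t=2s: ALLOW
  req#3 t=4s: ALLOW
  req#4 t=6s: ALLOW
  req#5 t=8s: ALLOW
  req#6 t=10s: DENY
  req#7 t=12s: ALLOW
  req#8 t=14s: ALLOW
  req#9 t=16s: ALLOW
  req#10 t=18s: ALLOW
  req#11 t=20s: ALLOW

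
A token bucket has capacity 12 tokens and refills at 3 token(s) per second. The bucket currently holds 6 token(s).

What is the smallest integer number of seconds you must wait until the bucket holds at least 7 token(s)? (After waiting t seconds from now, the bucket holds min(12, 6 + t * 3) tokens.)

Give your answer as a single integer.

Need 6 + t * 3 >= 7, so t >= 1/3.
Smallest integer t = ceil(1/3) = 1.

Answer: 1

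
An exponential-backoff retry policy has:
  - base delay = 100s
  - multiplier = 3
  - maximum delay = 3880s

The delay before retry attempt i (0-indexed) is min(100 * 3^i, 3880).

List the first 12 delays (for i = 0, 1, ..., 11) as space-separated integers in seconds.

Computing each delay:
  i=0: min(100*3^0, 3880) = 100
  i=1: min(100*3^1, 3880) = 300
  i=2: min(100*3^2, 3880) = 900
  i=3: min(100*3^3, 3880) = 2700
  i=4: min(100*3^4, 3880) = 3880
  i=5: min(100*3^5, 3880) = 3880
  i=6: min(100*3^6, 3880) = 3880
  i=7: min(100*3^7, 3880) = 3880
  i=8: min(100*3^8, 3880) = 3880
  i=9: min(100*3^9, 3880) = 3880
  i=10: min(100*3^10, 3880) = 3880
  i=11: min(100*3^11, 3880) = 3880

Answer: 100 300 900 2700 3880 3880 3880 3880 3880 3880 3880 3880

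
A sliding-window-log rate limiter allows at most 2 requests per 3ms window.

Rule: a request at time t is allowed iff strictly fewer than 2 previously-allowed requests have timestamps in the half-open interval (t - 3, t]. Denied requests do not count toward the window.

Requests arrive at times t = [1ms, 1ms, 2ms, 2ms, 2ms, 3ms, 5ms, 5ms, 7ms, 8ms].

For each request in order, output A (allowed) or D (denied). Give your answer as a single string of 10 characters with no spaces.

Answer: AADDDDAADA

Derivation:
Tracking allowed requests in the window:
  req#1 t=1ms: ALLOW
  req#2 t=1ms: ALLOW
  req#3 t=2ms: DENY
  req#4 t=2ms: DENY
  req#5 t=2ms: DENY
  req#6 t=3ms: DENY
  req#7 t=5ms: ALLOW
  req#8 t=5ms: ALLOW
  req#9 t=7ms: DENY
  req#10 t=8ms: ALLOW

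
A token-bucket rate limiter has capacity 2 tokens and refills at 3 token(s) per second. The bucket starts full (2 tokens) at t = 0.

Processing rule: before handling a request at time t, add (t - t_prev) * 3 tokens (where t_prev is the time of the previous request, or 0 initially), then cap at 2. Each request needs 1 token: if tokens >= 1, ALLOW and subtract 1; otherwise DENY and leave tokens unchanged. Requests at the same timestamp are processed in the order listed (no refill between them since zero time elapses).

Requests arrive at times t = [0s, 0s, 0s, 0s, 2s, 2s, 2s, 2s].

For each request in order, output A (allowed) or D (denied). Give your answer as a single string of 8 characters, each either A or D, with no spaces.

Simulating step by step:
  req#1 t=0s: ALLOW
  req#2 t=0s: ALLOW
  req#3 t=0s: DENY
  req#4 t=0s: DENY
  req#5 t=2s: ALLOW
  req#6 t=2s: ALLOW
  req#7 t=2s: DENY
  req#8 t=2s: DENY

Answer: AADDAADD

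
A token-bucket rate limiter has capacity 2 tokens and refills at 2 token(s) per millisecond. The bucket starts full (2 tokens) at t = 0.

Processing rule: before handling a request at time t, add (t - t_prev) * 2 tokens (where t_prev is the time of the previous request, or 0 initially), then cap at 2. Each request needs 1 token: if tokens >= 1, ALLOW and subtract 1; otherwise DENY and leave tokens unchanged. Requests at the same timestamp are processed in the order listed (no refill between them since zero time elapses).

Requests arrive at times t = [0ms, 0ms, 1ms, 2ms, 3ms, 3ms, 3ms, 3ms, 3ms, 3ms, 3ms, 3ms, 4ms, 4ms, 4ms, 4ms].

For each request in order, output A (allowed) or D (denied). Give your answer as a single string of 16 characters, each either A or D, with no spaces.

Answer: AAAAAADDDDDDAADD

Derivation:
Simulating step by step:
  req#1 t=0ms: ALLOW
  req#2 t=0ms: ALLOW
  req#3 t=1ms: ALLOW
  req#4 t=2ms: ALLOW
  req#5 t=3ms: ALLOW
  req#6 t=3ms: ALLOW
  req#7 t=3ms: DENY
  req#8 t=3ms: DENY
  req#9 t=3ms: DENY
  req#10 t=3ms: DENY
  req#11 t=3ms: DENY
  req#12 t=3ms: DENY
  req#13 t=4ms: ALLOW
  req#14 t=4ms: ALLOW
  req#15 t=4ms: DENY
  req#16 t=4ms: DENY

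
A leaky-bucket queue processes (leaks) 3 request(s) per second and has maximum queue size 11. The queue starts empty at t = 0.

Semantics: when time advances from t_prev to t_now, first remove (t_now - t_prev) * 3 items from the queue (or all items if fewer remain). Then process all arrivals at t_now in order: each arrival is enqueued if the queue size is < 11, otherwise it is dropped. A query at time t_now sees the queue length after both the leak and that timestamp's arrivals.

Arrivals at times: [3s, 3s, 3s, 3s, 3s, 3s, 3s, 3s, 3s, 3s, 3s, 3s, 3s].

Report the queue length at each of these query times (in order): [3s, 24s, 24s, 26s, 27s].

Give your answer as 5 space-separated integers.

Queue lengths at query times:
  query t=3s: backlog = 11
  query t=24s: backlog = 0
  query t=24s: backlog = 0
  query t=26s: backlog = 0
  query t=27s: backlog = 0

Answer: 11 0 0 0 0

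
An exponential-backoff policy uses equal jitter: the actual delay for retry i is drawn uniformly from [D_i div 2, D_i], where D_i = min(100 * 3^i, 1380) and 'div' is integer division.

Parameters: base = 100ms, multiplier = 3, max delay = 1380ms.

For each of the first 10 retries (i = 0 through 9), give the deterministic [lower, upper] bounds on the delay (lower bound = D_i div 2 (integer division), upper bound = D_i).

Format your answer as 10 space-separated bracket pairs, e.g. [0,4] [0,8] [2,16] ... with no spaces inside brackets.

Answer: [50,100] [150,300] [450,900] [690,1380] [690,1380] [690,1380] [690,1380] [690,1380] [690,1380] [690,1380]

Derivation:
Computing bounds per retry:
  i=0: D_i=min(100*3^0,1380)=100, bounds=[50,100]
  i=1: D_i=min(100*3^1,1380)=300, bounds=[150,300]
  i=2: D_i=min(100*3^2,1380)=900, bounds=[450,900]
  i=3: D_i=min(100*3^3,1380)=1380, bounds=[690,1380]
  i=4: D_i=min(100*3^4,1380)=1380, bounds=[690,1380]
  i=5: D_i=min(100*3^5,1380)=1380, bounds=[690,1380]
  i=6: D_i=min(100*3^6,1380)=1380, bounds=[690,1380]
  i=7: D_i=min(100*3^7,1380)=1380, bounds=[690,1380]
  i=8: D_i=min(100*3^8,1380)=1380, bounds=[690,1380]
  i=9: D_i=min(100*3^9,1380)=1380, bounds=[690,1380]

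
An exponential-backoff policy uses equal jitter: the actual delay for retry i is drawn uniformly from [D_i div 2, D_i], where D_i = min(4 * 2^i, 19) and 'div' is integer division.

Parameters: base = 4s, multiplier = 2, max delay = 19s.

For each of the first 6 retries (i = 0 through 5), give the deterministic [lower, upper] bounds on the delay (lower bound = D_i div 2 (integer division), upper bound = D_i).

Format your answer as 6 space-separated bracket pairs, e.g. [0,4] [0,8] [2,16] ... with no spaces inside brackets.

Answer: [2,4] [4,8] [8,16] [9,19] [9,19] [9,19]

Derivation:
Computing bounds per retry:
  i=0: D_i=min(4*2^0,19)=4, bounds=[2,4]
  i=1: D_i=min(4*2^1,19)=8, bounds=[4,8]
  i=2: D_i=min(4*2^2,19)=16, bounds=[8,16]
  i=3: D_i=min(4*2^3,19)=19, bounds=[9,19]
  i=4: D_i=min(4*2^4,19)=19, bounds=[9,19]
  i=5: D_i=min(4*2^5,19)=19, bounds=[9,19]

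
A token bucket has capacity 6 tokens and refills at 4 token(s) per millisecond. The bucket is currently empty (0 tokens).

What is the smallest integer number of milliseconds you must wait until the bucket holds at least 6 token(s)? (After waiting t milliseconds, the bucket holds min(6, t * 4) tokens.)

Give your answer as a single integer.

Need t * 4 >= 6, so t >= 6/4.
Smallest integer t = ceil(6/4) = 2.

Answer: 2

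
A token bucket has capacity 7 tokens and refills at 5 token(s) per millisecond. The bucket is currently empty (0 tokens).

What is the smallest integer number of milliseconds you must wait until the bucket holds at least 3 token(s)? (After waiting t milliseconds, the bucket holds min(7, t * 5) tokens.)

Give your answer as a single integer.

Answer: 1

Derivation:
Need t * 5 >= 3, so t >= 3/5.
Smallest integer t = ceil(3/5) = 1.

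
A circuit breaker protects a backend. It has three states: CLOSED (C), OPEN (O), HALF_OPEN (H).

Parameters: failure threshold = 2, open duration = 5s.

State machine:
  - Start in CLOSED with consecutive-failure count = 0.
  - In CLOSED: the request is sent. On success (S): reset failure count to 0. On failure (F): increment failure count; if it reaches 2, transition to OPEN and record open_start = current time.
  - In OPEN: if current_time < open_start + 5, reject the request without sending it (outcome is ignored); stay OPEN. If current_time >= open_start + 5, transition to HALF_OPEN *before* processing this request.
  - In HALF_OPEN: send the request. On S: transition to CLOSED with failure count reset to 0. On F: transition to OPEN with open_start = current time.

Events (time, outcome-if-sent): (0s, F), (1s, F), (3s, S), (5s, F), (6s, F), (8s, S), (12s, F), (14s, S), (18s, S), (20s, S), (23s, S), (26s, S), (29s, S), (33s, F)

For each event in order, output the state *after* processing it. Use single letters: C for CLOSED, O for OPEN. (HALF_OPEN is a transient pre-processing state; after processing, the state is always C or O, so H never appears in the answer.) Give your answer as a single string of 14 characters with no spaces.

State after each event:
  event#1 t=0s outcome=F: state=CLOSED
  event#2 t=1s outcome=F: state=OPEN
  event#3 t=3s outcome=S: state=OPEN
  event#4 t=5s outcome=F: state=OPEN
  event#5 t=6s outcome=F: state=OPEN
  event#6 t=8s outcome=S: state=OPEN
  event#7 t=12s outcome=F: state=OPEN
  event#8 t=14s outcome=S: state=OPEN
  event#9 t=18s outcome=S: state=CLOSED
  event#10 t=20s outcome=S: state=CLOSED
  event#11 t=23s outcome=S: state=CLOSED
  event#12 t=26s outcome=S: state=CLOSED
  event#13 t=29s outcome=S: state=CLOSED
  event#14 t=33s outcome=F: state=CLOSED

Answer: COOOOOOOCCCCCC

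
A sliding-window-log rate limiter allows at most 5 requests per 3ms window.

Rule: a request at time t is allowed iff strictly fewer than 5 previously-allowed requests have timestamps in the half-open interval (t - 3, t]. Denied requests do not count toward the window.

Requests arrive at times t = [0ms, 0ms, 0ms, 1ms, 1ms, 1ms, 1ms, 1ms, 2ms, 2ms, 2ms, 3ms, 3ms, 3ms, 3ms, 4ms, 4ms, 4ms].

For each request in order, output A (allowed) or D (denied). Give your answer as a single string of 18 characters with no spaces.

Tracking allowed requests in the window:
  req#1 t=0ms: ALLOW
  req#2 t=0ms: ALLOW
  req#3 t=0ms: ALLOW
  req#4 t=1ms: ALLOW
  req#5 t=1ms: ALLOW
  req#6 t=1ms: DENY
  req#7 t=1ms: DENY
  req#8 t=1ms: DENY
  req#9 t=2ms: DENY
  req#10 t=2ms: DENY
  req#11 t=2ms: DENY
  req#12 t=3ms: ALLOW
  req#13 t=3ms: ALLOW
  req#14 t=3ms: ALLOW
  req#15 t=3ms: DENY
  req#16 t=4ms: ALLOW
  req#17 t=4ms: ALLOW
  req#18 t=4ms: DENY

Answer: AAAAADDDDDDAAADAAD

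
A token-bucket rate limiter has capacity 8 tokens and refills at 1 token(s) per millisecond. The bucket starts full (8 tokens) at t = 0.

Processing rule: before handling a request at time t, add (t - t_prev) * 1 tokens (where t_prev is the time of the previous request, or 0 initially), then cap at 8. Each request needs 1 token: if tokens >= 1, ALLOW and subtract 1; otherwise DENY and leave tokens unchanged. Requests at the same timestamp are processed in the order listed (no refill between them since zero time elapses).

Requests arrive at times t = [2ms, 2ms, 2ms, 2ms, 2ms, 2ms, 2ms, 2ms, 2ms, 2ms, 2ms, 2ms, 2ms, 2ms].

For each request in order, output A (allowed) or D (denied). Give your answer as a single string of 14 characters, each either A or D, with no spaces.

Answer: AAAAAAAADDDDDD

Derivation:
Simulating step by step:
  req#1 t=2ms: ALLOW
  req#2 t=2ms: ALLOW
  req#3 t=2ms: ALLOW
  req#4 t=2ms: ALLOW
  req#5 t=2ms: ALLOW
  req#6 t=2ms: ALLOW
  req#7 t=2ms: ALLOW
  req#8 t=2ms: ALLOW
  req#9 t=2ms: DENY
  req#10 t=2ms: DENY
  req#11 t=2ms: DENY
  req#12 t=2ms: DENY
  req#13 t=2ms: DENY
  req#14 t=2ms: DENY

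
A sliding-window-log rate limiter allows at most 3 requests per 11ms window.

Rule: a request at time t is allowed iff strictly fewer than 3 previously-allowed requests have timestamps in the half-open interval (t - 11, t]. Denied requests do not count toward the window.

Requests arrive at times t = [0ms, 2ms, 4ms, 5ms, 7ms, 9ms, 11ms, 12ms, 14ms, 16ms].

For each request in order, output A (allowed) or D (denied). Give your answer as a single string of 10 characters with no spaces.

Answer: AAADDDADAA

Derivation:
Tracking allowed requests in the window:
  req#1 t=0ms: ALLOW
  req#2 t=2ms: ALLOW
  req#3 t=4ms: ALLOW
  req#4 t=5ms: DENY
  req#5 t=7ms: DENY
  req#6 t=9ms: DENY
  req#7 t=11ms: ALLOW
  req#8 t=12ms: DENY
  req#9 t=14ms: ALLOW
  req#10 t=16ms: ALLOW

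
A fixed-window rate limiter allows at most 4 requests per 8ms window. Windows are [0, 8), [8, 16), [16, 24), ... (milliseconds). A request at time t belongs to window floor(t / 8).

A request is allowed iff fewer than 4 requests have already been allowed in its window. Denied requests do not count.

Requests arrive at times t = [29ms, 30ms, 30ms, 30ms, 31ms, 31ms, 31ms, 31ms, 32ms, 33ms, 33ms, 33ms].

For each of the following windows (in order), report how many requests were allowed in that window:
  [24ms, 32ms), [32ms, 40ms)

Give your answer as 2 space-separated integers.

Processing requests:
  req#1 t=29ms (window 3): ALLOW
  req#2 t=30ms (window 3): ALLOW
  req#3 t=30ms (window 3): ALLOW
  req#4 t=30ms (window 3): ALLOW
  req#5 t=31ms (window 3): DENY
  req#6 t=31ms (window 3): DENY
  req#7 t=31ms (window 3): DENY
  req#8 t=31ms (window 3): DENY
  req#9 t=32ms (window 4): ALLOW
  req#10 t=33ms (window 4): ALLOW
  req#11 t=33ms (window 4): ALLOW
  req#12 t=33ms (window 4): ALLOW

Allowed counts by window: 4 4

Answer: 4 4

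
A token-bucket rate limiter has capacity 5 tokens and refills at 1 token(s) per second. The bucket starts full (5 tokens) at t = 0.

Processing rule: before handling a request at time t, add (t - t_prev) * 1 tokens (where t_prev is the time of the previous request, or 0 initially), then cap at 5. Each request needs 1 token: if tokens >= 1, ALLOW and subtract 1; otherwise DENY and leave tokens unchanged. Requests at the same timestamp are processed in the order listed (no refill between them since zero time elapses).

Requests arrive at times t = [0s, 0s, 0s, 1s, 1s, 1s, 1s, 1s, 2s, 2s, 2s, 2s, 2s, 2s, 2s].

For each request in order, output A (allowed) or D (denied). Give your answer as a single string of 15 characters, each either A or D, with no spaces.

Answer: AAAAAADDADDDDDD

Derivation:
Simulating step by step:
  req#1 t=0s: ALLOW
  req#2 t=0s: ALLOW
  req#3 t=0s: ALLOW
  req#4 t=1s: ALLOW
  req#5 t=1s: ALLOW
  req#6 t=1s: ALLOW
  req#7 t=1s: DENY
  req#8 t=1s: DENY
  req#9 t=2s: ALLOW
  req#10 t=2s: DENY
  req#11 t=2s: DENY
  req#12 t=2s: DENY
  req#13 t=2s: DENY
  req#14 t=2s: DENY
  req#15 t=2s: DENY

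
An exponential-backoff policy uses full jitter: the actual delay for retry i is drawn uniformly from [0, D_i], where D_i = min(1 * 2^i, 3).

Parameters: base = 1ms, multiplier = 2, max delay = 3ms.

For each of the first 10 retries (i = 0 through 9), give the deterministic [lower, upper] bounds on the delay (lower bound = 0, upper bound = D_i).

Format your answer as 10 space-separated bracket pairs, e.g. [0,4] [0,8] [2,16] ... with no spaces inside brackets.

Computing bounds per retry:
  i=0: D_i=min(1*2^0,3)=1, bounds=[0,1]
  i=1: D_i=min(1*2^1,3)=2, bounds=[0,2]
  i=2: D_i=min(1*2^2,3)=3, bounds=[0,3]
  i=3: D_i=min(1*2^3,3)=3, bounds=[0,3]
  i=4: D_i=min(1*2^4,3)=3, bounds=[0,3]
  i=5: D_i=min(1*2^5,3)=3, bounds=[0,3]
  i=6: D_i=min(1*2^6,3)=3, bounds=[0,3]
  i=7: D_i=min(1*2^7,3)=3, bounds=[0,3]
  i=8: D_i=min(1*2^8,3)=3, bounds=[0,3]
  i=9: D_i=min(1*2^9,3)=3, bounds=[0,3]

Answer: [0,1] [0,2] [0,3] [0,3] [0,3] [0,3] [0,3] [0,3] [0,3] [0,3]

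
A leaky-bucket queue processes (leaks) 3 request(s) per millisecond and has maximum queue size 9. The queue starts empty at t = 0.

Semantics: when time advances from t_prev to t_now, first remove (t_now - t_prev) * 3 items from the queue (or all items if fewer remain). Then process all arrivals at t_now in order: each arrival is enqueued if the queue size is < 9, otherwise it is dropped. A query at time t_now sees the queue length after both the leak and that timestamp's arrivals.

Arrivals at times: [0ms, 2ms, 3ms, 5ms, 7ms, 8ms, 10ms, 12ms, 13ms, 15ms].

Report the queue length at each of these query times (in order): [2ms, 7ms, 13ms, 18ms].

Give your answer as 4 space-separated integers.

Answer: 1 1 1 0

Derivation:
Queue lengths at query times:
  query t=2ms: backlog = 1
  query t=7ms: backlog = 1
  query t=13ms: backlog = 1
  query t=18ms: backlog = 0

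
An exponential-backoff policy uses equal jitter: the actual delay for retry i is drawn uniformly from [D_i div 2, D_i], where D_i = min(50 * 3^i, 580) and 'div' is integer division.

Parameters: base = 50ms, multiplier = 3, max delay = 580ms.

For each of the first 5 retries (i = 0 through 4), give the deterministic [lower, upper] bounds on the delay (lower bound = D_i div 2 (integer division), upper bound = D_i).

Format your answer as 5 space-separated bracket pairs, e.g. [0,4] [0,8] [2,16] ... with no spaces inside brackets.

Computing bounds per retry:
  i=0: D_i=min(50*3^0,580)=50, bounds=[25,50]
  i=1: D_i=min(50*3^1,580)=150, bounds=[75,150]
  i=2: D_i=min(50*3^2,580)=450, bounds=[225,450]
  i=3: D_i=min(50*3^3,580)=580, bounds=[290,580]
  i=4: D_i=min(50*3^4,580)=580, bounds=[290,580]

Answer: [25,50] [75,150] [225,450] [290,580] [290,580]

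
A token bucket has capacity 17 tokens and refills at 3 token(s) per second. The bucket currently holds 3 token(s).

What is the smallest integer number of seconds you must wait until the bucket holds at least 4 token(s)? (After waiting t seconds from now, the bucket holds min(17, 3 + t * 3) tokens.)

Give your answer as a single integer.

Answer: 1

Derivation:
Need 3 + t * 3 >= 4, so t >= 1/3.
Smallest integer t = ceil(1/3) = 1.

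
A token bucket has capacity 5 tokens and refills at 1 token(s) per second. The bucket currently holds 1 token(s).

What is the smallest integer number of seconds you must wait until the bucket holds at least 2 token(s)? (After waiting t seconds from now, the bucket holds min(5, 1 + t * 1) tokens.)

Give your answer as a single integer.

Need 1 + t * 1 >= 2, so t >= 1/1.
Smallest integer t = ceil(1/1) = 1.

Answer: 1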